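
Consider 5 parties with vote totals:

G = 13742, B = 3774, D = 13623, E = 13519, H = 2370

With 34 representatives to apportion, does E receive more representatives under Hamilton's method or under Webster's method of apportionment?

Hamilton: G 10, B 3, D 10, E 10, H 1.
Webster: G 10, B 3, D 10, E 9, H 2.
E gets 10 under Hamilton and 9 under Webster.

Hamilton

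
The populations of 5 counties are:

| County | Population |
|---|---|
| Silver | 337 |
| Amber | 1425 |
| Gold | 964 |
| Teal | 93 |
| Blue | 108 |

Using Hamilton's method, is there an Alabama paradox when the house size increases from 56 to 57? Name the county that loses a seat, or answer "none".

At 56 seats: Silver 7, Amber 27, Gold 18, Teal 2, Blue 2.
At 57 seats: Silver 6, Amber 28, Gold 19, Teal 2, Blue 2.
Silver drops from 7 to 6.

Silver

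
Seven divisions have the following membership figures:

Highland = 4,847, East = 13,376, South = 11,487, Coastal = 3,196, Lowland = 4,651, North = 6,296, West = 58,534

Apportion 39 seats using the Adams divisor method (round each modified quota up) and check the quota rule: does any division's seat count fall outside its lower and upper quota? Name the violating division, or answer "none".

Standard quotas: Highland 1.846, East 5.095, South 4.375, Coastal 1.217, Lowland 1.772, North 2.398, West 22.296.
Adams allocation: Highland 2, East 5, South 4, Coastal 2, Lowland 2, North 3, West 21.
West has quota 22.296 (lower 22, upper 23) but receives 21 — outside the quota interval.

West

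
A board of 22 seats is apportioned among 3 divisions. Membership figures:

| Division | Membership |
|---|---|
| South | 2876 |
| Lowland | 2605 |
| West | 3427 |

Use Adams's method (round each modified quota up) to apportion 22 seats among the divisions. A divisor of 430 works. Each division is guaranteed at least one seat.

South 7, Lowland 7, West 8

With modified divisor 430: modified quotas South 6.688, Lowland 6.058, West 7.970.
Rounding up: South 7, Lowland 7, West 8 (total 22).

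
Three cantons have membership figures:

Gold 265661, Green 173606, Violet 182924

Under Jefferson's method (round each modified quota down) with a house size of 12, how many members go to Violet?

4

Standard divisor 622191/12 ≈ 51849.25; standard quotas: Gold 5.124, Green 3.348, Violet 3.528.
Rounding down gives 5, 3, 3 = 11 seats, so the divisor must be adjusted.
With modified divisor 45000: modified quotas Gold 5.904, Green 3.858, Violet 4.065.
Rounding down: Gold 5, Green 3, Violet 4 (total 12).
Violet receives 4.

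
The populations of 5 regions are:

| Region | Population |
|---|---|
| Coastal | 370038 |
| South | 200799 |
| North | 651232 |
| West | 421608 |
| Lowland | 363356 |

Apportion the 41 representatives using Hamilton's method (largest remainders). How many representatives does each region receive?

Coastal: 8, South: 4, North: 13, West: 9, Lowland: 7

Total 2007033; standard divisor 2007033/41 ≈ 48952.024.
Standard quotas: Coastal 7.5592, South 4.1020, North 13.3035, West 8.6127, Lowland 7.4227.
Lower quotas: Coastal 7, South 4, North 13, West 8, Lowland 7 (sum 39, leaving 2 seats).
Remainders in descending order: West 0.6127, Coastal 0.5592, Lowland 0.4227, North 0.3035, South 0.1020.
Largest remainders: West, Coastal receive the extra seats.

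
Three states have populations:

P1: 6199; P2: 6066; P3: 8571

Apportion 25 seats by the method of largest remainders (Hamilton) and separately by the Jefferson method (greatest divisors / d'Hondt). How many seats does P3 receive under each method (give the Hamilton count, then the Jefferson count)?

10 and 11

Hamilton: P1 8, P2 7, P3 10.
Jefferson: P1 7, P2 7, P3 11.
P3 gets 10 under Hamilton and 11 under Jefferson.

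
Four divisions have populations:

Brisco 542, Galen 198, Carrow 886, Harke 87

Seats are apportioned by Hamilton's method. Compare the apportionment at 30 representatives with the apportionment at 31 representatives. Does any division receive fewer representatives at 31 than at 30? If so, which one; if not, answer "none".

Harke

At 30 seats: Brisco 9, Galen 3, Carrow 16, Harke 2.
At 31 seats: Brisco 10, Galen 4, Carrow 16, Harke 1.
Harke drops from 2 to 1.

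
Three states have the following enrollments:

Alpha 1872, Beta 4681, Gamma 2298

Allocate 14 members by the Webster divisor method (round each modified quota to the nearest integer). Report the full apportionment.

Standard divisor 8851/14 ≈ 632.214; standard quotas: Alpha 2.961, Beta 7.404, Gamma 3.635.
Rounding to the nearest integer gives Alpha 3, Beta 7, Gamma 4 — total 14, matching the house size, so no adjustment is needed.

Alpha: 3; Beta: 7; Gamma: 4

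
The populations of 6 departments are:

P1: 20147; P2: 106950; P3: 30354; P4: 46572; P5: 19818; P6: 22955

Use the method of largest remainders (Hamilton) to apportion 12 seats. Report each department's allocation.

The standard divisor is 246796/12 ≈ 20566.333.
Standard quotas: P1 0.9796, P2 5.2002, P3 1.4759, P4 2.2645, P5 0.9636, P6 1.1161.
Lower quotas: P1 0, P2 5, P3 1, P4 2, P5 0, P6 1 (sum 9, leaving 3 seats).
Remainders in descending order: P1 0.9796, P5 0.9636, P3 0.4759, P4 0.2645, P2 0.2002, P6 0.1161.
The surplus seats go to P1, P5, P3.

P1 1, P2 5, P3 2, P4 2, P5 1, P6 1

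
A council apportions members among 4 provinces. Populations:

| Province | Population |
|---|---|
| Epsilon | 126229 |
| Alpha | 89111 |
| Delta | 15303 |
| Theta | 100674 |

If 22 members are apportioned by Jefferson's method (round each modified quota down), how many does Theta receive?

Standard divisor 331317/22 ≈ 15059.864; standard quotas: Epsilon 8.382, Alpha 5.917, Delta 1.016, Theta 6.685.
Rounding down gives 8, 5, 1, 6 = 20 seats, so the divisor must be adjusted.
With modified divisor 14200: modified quotas Epsilon 8.889, Alpha 6.275, Delta 1.078, Theta 7.090.
Rounding down: Epsilon 8, Alpha 6, Delta 1, Theta 7 (total 22).
Theta receives 7.

7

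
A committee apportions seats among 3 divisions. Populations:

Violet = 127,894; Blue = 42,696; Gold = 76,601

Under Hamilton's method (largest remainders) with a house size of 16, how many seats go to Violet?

8

Standard divisor: 247191 ÷ 16 ≈ 15449.438.
Standard quotas: Violet 8.2782, Blue 2.7636, Gold 4.9582.
Lower quotas: Violet 8, Blue 2, Gold 4 (sum 14, leaving 2 seats).
Remainders in descending order: Gold 0.9582, Blue 0.7636, Violet 0.2782.
The surplus seats go to Gold, Blue.
Violet receives 8.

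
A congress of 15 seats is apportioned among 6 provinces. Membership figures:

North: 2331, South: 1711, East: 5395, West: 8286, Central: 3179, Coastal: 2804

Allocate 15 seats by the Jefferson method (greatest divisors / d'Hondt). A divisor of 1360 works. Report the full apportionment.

North 1, South 1, East 3, West 6, Central 2, Coastal 2

With modified divisor 1360: modified quotas North 1.714, South 1.258, East 3.967, West 6.093, Central 2.337, Coastal 2.062.
Rounding down: North 1, South 1, East 3, West 6, Central 2, Coastal 2 (total 15).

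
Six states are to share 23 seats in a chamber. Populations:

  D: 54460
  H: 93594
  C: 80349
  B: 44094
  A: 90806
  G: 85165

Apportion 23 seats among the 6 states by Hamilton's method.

D 3; H 5; C 4; B 2; A 5; G 4

The standard divisor is 448468/23 ≈ 19498.609.
Standard quotas: D 2.7930, H 4.8000, C 4.1208, B 2.2614, A 4.6571, G 4.3677.
Lower quotas: D 2, H 4, C 4, B 2, A 4, G 4 (sum 20, leaving 3 seats).
Remainders in descending order: H 0.8000, D 0.7930, A 0.6571, G 0.3677, B 0.2614, C 0.1208.
Largest remainders: H, D, A receive the extra seats.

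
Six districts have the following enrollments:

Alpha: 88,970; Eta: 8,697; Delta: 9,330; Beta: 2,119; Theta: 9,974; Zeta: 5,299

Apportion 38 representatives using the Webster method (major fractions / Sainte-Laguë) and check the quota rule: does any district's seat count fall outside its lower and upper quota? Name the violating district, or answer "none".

Alpha

Standard quotas: Alpha 27.180, Eta 2.657, Delta 2.850, Beta 0.647, Theta 3.047, Zeta 1.619.
Webster allocation: Alpha 26, Eta 3, Delta 3, Beta 1, Theta 3, Zeta 2.
Alpha has quota 27.180 (lower 27, upper 28) but receives 26 — outside the quota interval.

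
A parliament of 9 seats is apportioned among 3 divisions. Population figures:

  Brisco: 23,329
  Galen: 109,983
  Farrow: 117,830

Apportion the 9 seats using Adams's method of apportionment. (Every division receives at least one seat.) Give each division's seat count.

Brisco=1, Galen=4, Farrow=4

Standard divisor 251142/9 ≈ 27904.667; standard quotas: Brisco 0.836, Galen 3.941, Farrow 4.223.
Rounding up gives 1, 4, 5 = 10 seats, so the divisor must be adjusted.
With modified divisor 33100: modified quotas Brisco 0.705, Galen 3.323, Farrow 3.560.
Rounding up: Brisco 1, Galen 4, Farrow 4 (total 9).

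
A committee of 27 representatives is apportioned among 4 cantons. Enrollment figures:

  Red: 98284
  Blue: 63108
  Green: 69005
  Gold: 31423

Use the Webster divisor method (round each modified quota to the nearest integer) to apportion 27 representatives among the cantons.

Red 10, Blue 7, Green 7, Gold 3

Standard divisor 261820/27 ≈ 9697.037; standard quotas: Red 10.135, Blue 6.508, Green 7.116, Gold 3.240.
Rounding to the nearest integer gives Red 10, Blue 7, Green 7, Gold 3 — total 27, matching the house size, so no adjustment is needed.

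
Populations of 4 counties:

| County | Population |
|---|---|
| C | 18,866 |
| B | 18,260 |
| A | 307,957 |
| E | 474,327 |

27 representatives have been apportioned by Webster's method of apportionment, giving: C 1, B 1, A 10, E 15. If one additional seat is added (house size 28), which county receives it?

E

Priority for the next seat is population ÷ (current seats + 0.5).
Priorities: C 12577.333, B 12173.333, A 29329.238, E 30601.742.
Highest priority: E.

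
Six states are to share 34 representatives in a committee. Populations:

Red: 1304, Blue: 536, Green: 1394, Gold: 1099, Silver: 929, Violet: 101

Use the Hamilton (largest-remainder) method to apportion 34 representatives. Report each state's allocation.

Red=8, Blue=3, Green=9, Gold=7, Silver=6, Violet=1

The standard divisor is 5363/34 ≈ 157.735.
Standard quotas: Red 8.267, Blue 3.398, Green 8.838, Gold 6.967, Silver 5.890, Violet 0.640.
Lower quotas: Red 8, Blue 3, Green 8, Gold 6, Silver 5, Violet 0 (sum 30, leaving 4 seats).
Remainders in descending order: Gold 0.967, Silver 0.890, Green 0.838, Violet 0.640, Blue 0.398, Red 0.267.
Largest remainders: Gold, Silver, Green, Violet receive the extra seats.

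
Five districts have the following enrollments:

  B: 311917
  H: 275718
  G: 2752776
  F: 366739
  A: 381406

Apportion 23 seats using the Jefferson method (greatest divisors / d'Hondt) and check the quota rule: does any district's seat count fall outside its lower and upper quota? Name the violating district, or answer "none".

Standard quotas: B 1.755, H 1.551, G 15.486, F 2.063, A 2.146.
Jefferson allocation: B 1, H 1, G 17, F 2, A 2.
G has quota 15.486 (lower 15, upper 16) but receives 17 — outside the quota interval.

G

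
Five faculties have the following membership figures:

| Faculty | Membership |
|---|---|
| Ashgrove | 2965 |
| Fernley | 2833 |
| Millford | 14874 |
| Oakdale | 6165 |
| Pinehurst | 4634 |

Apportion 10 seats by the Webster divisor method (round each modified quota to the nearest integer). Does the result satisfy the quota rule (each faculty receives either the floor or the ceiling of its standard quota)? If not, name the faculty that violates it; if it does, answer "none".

Standard quotas: Ashgrove 0.942, Fernley 0.900, Millford 4.726, Oakdale 1.959, Pinehurst 1.472.
Webster allocation: Ashgrove 1, Fernley 1, Millford 5, Oakdale 2, Pinehurst 1.
Every allocation lies between the lower and upper quota.

none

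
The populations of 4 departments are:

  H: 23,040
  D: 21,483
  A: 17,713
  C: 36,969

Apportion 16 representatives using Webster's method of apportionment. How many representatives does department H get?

4

Standard divisor 99205/16 ≈ 6200.312; standard quotas: H 3.716, D 3.465, A 2.857, C 5.962.
Rounding to the nearest integer gives H 4, D 3, A 3, C 6 — total 16, matching the house size, so no adjustment is needed.
H receives 4.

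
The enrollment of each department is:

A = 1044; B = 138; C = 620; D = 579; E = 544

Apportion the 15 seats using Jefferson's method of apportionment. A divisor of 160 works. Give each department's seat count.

A=6, B=0, C=3, D=3, E=3

With modified divisor 160: modified quotas A 6.525, B 0.863, C 3.875, D 3.619, E 3.400.
Rounding down: A 6, B 0, C 3, D 3, E 3 (total 15).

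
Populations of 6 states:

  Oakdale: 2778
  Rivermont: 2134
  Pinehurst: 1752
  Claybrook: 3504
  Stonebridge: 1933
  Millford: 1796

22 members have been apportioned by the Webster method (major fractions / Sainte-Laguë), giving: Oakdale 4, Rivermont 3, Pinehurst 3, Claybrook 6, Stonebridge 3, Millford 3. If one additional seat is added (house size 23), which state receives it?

Oakdale

Priority for the next seat is population ÷ (current seats + 0.5).
Priorities: Oakdale 617.333, Rivermont 609.714, Pinehurst 500.571, Claybrook 539.077, Stonebridge 552.286, Millford 513.143.
Highest priority: Oakdale.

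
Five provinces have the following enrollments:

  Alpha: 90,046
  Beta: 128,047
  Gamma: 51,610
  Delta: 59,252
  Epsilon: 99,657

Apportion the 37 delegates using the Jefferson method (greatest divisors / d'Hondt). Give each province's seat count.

Standard divisor 428612/37 ≈ 11584.108; standard quotas: Alpha 7.773, Beta 11.054, Gamma 4.455, Delta 5.115, Epsilon 8.603.
Rounding down gives 7, 11, 4, 5, 8 = 35 seats, so the divisor must be adjusted.
With modified divisor 10900: modified quotas Alpha 8.261, Beta 11.747, Gamma 4.735, Delta 5.436, Epsilon 9.143.
Rounding down: Alpha 8, Beta 11, Gamma 4, Delta 5, Epsilon 9 (total 37).

Alpha 8, Beta 11, Gamma 4, Delta 5, Epsilon 9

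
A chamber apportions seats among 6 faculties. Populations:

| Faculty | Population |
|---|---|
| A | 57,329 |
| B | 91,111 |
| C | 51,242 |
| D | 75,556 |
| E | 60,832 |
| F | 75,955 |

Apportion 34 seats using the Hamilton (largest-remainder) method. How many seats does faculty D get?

6

Standard divisor: 412025 ÷ 34 ≈ 12118.382.
Standard quotas: A 4.7307, B 7.5184, C 4.2285, D 6.2348, E 5.0198, F 6.2678.
Lower quotas: A 4, B 7, C 4, D 6, E 5, F 6 (sum 32, leaving 2 seats).
Remainders in descending order: A 0.7307, B 0.5184, F 0.2678, D 0.2348, C 0.2285, E 0.0198.
The surplus seats go to A, B.
D receives 6.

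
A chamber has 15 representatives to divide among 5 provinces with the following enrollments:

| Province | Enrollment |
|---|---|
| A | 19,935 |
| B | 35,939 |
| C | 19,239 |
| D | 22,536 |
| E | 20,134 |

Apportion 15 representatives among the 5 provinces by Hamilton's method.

A 2, B 5, C 2, D 3, E 3

Standard divisor: 117783 ÷ 15 ≈ 7852.2.
Standard quotas: A 2.5388, B 4.5769, C 2.4501, D 2.8700, E 2.5641.
Lower quotas: A 2, B 4, C 2, D 2, E 2 (sum 12, leaving 3 seats).
Remainders in descending order: D 0.8700, B 0.5769, E 0.5641, A 0.5388, C 0.4501.
Largest remainders: D, B, E receive the extra seats.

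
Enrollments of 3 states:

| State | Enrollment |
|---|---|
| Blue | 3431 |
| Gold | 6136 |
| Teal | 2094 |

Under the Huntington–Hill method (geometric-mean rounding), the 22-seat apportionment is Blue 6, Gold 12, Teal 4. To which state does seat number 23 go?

Blue

Priority for the next seat is population ÷ (√(s·(s+1))).
Priorities: Blue 529.415, Gold 491.273, Teal 468.233.
Highest priority: Blue.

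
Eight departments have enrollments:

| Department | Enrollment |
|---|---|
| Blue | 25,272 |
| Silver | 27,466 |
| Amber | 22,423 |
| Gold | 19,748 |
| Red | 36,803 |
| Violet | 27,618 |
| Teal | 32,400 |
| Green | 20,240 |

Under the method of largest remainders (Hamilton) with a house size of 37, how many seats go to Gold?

Standard divisor: 211970 ÷ 37 ≈ 5728.919.
Standard quotas: Blue 4.4113, Silver 4.7943, Amber 3.9140, Gold 3.4471, Red 6.4241, Violet 4.8208, Teal 5.6555, Green 3.5330.
Lower quotas: Blue 4, Silver 4, Amber 3, Gold 3, Red 6, Violet 4, Teal 5, Green 3 (sum 32, leaving 5 seats).
Remainders in descending order: Amber 0.9140, Violet 0.8208, Silver 0.7943, Teal 0.6555, Green 0.5330, Gold 0.4471, Red 0.4241, Blue 0.4113.
The surplus seats go to Amber, Violet, Silver, Teal, Green.
Gold receives 3.

3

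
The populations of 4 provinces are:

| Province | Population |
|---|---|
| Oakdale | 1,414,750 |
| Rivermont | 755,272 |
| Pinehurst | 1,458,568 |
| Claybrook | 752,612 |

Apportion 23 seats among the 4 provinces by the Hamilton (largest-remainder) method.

Oakdale: 7, Rivermont: 4, Pinehurst: 8, Claybrook: 4

The standard divisor is 4381202/23 ≈ 190487.043.
Standard quotas: Oakdale 7.4270, Rivermont 3.9650, Pinehurst 7.6570, Claybrook 3.9510.
Lower quotas: Oakdale 7, Rivermont 3, Pinehurst 7, Claybrook 3 (sum 20, leaving 3 seats).
Remainders in descending order: Rivermont 0.9650, Claybrook 0.9510, Pinehurst 0.6570, Oakdale 0.4270.
Largest remainders: Rivermont, Claybrook, Pinehurst receive the extra seats.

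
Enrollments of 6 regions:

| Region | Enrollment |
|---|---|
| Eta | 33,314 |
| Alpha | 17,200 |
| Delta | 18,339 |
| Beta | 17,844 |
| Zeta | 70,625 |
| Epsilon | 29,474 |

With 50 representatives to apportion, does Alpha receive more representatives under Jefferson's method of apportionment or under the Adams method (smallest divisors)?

Adams

Jefferson: Eta 9, Alpha 4, Delta 5, Beta 5, Zeta 19, Epsilon 8.
Adams: Eta 9, Alpha 5, Delta 5, Beta 5, Zeta 18, Epsilon 8.
Alpha gets 4 under Jefferson and 5 under Adams.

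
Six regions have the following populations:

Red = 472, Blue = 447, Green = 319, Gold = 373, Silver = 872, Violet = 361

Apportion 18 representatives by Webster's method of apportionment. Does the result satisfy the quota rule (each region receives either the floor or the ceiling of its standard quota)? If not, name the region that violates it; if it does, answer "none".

Standard quotas: Red 2.987, Blue 2.829, Green 2.019, Gold 2.361, Silver 5.519, Violet 2.285.
Webster allocation: Red 3, Blue 3, Green 2, Gold 2, Silver 6, Violet 2.
Every allocation lies between the lower and upper quota.

none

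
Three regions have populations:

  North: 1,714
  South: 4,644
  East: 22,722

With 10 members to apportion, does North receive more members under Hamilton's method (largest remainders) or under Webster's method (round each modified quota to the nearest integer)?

Hamilton: North 0, South 2, East 8.
Webster: North 1, South 2, East 7.
North gets 0 under Hamilton and 1 under Webster.

Webster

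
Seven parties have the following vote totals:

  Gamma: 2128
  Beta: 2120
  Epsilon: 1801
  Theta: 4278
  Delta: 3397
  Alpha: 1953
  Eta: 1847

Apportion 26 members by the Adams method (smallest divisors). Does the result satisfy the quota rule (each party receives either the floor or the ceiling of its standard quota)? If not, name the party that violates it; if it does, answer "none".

none

Standard quotas: Gamma 3.157, Beta 3.145, Epsilon 2.672, Theta 6.347, Delta 5.040, Alpha 2.898, Eta 2.740.
Adams allocation: Gamma 3, Beta 3, Epsilon 3, Theta 6, Delta 5, Alpha 3, Eta 3.
Every allocation lies between the lower and upper quota.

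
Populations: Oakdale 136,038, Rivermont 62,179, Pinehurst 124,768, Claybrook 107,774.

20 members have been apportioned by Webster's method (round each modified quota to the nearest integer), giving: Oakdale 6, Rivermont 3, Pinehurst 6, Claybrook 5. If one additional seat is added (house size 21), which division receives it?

Priority for the next seat is population ÷ (current seats + 0.5).
Priorities: Oakdale 20928.923, Rivermont 17765.429, Pinehurst 19195.077, Claybrook 19595.273.
Highest priority: Oakdale.

Oakdale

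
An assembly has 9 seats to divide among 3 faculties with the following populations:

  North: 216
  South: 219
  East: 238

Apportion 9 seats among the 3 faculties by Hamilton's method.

North 3, South 3, East 3

The standard divisor is 673/9 ≈ 74.778.
Standard quotas: North 2.889, South 2.929, East 3.183.
Lower quotas: North 2, South 2, East 3 (sum 7, leaving 2 seats).
Remainders in descending order: South 0.929, North 0.889, East 0.183.
Largest remainders: South, North receive the extra seats.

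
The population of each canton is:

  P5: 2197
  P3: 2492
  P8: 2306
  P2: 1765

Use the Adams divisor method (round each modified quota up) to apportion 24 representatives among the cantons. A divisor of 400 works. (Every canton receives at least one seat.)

With modified divisor 400: modified quotas P5 5.492, P3 6.230, P8 5.765, P2 4.412.
Rounding up: P5 6, P3 7, P8 6, P2 5 (total 24).

P5: 6, P3: 7, P8: 6, P2: 5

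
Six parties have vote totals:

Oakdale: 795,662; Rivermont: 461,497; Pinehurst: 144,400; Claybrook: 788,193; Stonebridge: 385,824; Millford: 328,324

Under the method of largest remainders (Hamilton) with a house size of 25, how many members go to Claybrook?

Total 2903900; standard divisor 2903900/25 = 116156.
Standard quotas: Oakdale 6.8499, Rivermont 3.9731, Pinehurst 1.2432, Claybrook 6.7856, Stonebridge 3.3216, Millford 2.8266.
Lower quotas: Oakdale 6, Rivermont 3, Pinehurst 1, Claybrook 6, Stonebridge 3, Millford 2 (sum 21, leaving 4 seats).
Remainders in descending order: Rivermont 0.9731, Oakdale 0.8499, Millford 0.8266, Claybrook 0.7856, Stonebridge 0.3216, Pinehurst 0.2432.
The surplus seats go to Rivermont, Oakdale, Millford, Claybrook.
Claybrook receives 7.

7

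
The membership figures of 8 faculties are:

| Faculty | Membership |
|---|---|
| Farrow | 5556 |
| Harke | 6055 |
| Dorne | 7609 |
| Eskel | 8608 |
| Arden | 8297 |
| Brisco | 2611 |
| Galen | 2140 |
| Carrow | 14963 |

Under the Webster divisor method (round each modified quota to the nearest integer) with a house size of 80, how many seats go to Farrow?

Standard divisor 55839/80 ≈ 697.987; standard quotas: Farrow 7.960, Harke 8.675, Dorne 10.901, Eskel 12.333, Arden 11.887, Brisco 3.741, Galen 3.066, Carrow 21.437.
Rounding to the nearest integer gives Farrow 8, Harke 9, Dorne 11, Eskel 12, Arden 12, Brisco 4, Galen 3, Carrow 21 — total 80, matching the house size, so no adjustment is needed.
Farrow receives 8.

8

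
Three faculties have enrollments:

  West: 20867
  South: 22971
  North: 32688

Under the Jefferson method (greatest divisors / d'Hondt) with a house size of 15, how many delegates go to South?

Standard divisor 76526/15 ≈ 5101.733; standard quotas: West 4.090, South 4.503, North 6.407.
Rounding down gives 4, 4, 6 = 14 seats, so the divisor must be adjusted.
With modified divisor 4630: modified quotas West 4.507, South 4.961, North 7.060.
Rounding down: West 4, South 4, North 7 (total 15).
South receives 4.

4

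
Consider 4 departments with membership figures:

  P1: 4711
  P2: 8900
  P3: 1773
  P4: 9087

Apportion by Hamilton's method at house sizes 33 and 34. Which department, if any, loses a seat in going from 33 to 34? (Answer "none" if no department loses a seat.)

At 33 seats: P1 6, P2 12, P3 3, P4 12.
At 34 seats: P1 7, P2 12, P3 2, P4 13.
P3 drops from 3 to 2.

P3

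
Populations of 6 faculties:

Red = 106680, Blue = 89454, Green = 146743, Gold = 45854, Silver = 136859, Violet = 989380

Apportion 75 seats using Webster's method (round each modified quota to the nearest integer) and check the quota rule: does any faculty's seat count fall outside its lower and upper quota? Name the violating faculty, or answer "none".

Violet

Standard quotas: Red 5.281, Blue 4.429, Green 7.265, Gold 2.270, Silver 6.775, Violet 48.980.
Webster allocation: Red 5, Blue 4, Green 7, Gold 2, Silver 7, Violet 50.
Violet has quota 48.980 (lower 48, upper 49) but receives 50 — outside the quota interval.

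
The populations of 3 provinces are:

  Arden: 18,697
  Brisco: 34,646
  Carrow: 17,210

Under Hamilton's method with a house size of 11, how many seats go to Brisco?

5

Total 70553; standard divisor 70553/11 ≈ 6413.909.
Standard quotas: Arden 2.9151, Brisco 5.4017, Carrow 2.6832.
Lower quotas: Arden 2, Brisco 5, Carrow 2 (sum 9, leaving 2 seats).
Remainders in descending order: Arden 0.9151, Carrow 0.6832, Brisco 0.4017.
Largest remainders: Arden, Carrow receive the extra seats.
Brisco receives 5.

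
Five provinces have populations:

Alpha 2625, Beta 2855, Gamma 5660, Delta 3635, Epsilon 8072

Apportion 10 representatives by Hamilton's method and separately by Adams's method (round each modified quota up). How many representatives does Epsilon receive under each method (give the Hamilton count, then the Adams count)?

4 and 3

Hamilton: Alpha 1, Beta 1, Gamma 2, Delta 2, Epsilon 4.
Adams: Alpha 1, Beta 2, Gamma 2, Delta 2, Epsilon 3.
Epsilon gets 4 under Hamilton and 3 under Adams.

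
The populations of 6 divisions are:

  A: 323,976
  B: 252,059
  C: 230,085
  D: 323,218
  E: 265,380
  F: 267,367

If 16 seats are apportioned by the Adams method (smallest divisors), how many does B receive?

2

Standard divisor 1662085/16 ≈ 103880.312; standard quotas: A 3.119, B 2.426, C 2.215, D 3.111, E 2.555, F 2.574.
Rounding up gives 4, 3, 3, 4, 3, 3 = 20 seats, so the divisor must be adjusted.
With modified divisor 129400: modified quotas A 2.504, B 1.948, C 1.778, D 2.498, E 2.051, F 2.066.
Rounding up: A 3, B 2, C 2, D 3, E 3, F 3 (total 16).
B receives 2.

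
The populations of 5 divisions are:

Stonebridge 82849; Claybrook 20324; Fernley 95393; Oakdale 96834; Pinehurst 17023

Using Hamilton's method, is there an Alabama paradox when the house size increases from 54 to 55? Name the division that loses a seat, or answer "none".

At 54 seats: Stonebridge 14, Claybrook 4, Fernley 16, Oakdale 17, Pinehurst 3.
At 55 seats: Stonebridge 15, Claybrook 3, Fernley 17, Oakdale 17, Pinehurst 3.
Claybrook drops from 4 to 3.

Claybrook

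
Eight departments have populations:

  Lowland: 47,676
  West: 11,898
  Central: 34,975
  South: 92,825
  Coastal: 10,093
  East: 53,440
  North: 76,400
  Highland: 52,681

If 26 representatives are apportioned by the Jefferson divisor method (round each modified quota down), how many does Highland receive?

4

Standard divisor 379988/26 ≈ 14614.923; standard quotas: Lowland 3.262, West 0.814, Central 2.393, South 6.351, Coastal 0.691, East 3.657, North 5.228, Highland 3.605.
Rounding down gives 3, 0, 2, 6, 0, 3, 5, 3 = 22 seats, so the divisor must be adjusted.
With modified divisor 12300: modified quotas Lowland 3.876, West 0.967, Central 2.843, South 7.547, Coastal 0.821, East 4.345, North 6.211, Highland 4.283.
Rounding down: Lowland 3, West 0, Central 2, South 7, Coastal 0, East 4, North 6, Highland 4 (total 26).
Highland receives 4.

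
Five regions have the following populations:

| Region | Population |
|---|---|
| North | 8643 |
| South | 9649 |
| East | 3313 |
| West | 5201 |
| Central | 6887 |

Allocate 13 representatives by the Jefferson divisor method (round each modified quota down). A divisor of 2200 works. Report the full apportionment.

North=3, South=4, East=1, West=2, Central=3

With modified divisor 2200: modified quotas North 3.929, South 4.386, East 1.506, West 2.364, Central 3.130.
Rounding down: North 3, South 4, East 1, West 2, Central 3 (total 13).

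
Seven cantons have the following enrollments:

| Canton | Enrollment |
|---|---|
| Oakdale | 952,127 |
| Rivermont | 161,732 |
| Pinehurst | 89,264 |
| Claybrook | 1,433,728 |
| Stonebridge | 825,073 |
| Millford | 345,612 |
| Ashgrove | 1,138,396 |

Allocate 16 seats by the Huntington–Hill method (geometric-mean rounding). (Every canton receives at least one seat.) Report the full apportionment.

Oakdale: 3; Rivermont: 1; Pinehurst: 1; Claybrook: 4; Stonebridge: 3; Millford: 1; Ashgrove: 3

With divisor 332731: modified quotas Oakdale 2.862, Rivermont 0.486, Pinehurst 0.268, Claybrook 4.309, Stonebridge 2.480, Millford 1.039, Ashgrove 3.421.
Geometric-mean thresholds: Oakdale √(2·3)=2.449, Rivermont (min 1), Pinehurst (min 1), Claybrook √(4·5)=4.472, Stonebridge √(2·3)=2.449, Millford √(1·2)=1.414, Ashgrove √(3·4)=3.464.
Each quota rounded against its threshold gives Oakdale 3, Rivermont 1, Pinehurst 1, Claybrook 4, Stonebridge 3, Millford 1, Ashgrove 3 (total 16).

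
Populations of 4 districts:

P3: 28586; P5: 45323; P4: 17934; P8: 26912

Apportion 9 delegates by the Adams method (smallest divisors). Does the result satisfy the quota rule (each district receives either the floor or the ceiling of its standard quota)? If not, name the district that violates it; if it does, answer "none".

none

Standard quotas: P3 2.166, P5 3.435, P4 1.359, P8 2.040.
Adams allocation: P3 2, P5 3, P4 2, P8 2.
Every allocation lies between the lower and upper quota.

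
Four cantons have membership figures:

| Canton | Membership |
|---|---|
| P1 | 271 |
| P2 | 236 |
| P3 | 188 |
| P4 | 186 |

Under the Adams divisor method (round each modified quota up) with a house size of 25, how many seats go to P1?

Standard divisor 881/25 ≈ 35.24; standard quotas: P1 7.690, P2 6.697, P3 5.335, P4 5.278.
Rounding up gives 8, 7, 6, 6 = 27 seats, so the divisor must be adjusted.
With modified divisor 38: modified quotas P1 7.132, P2 6.211, P3 4.947, P4 4.895.
Rounding up: P1 8, P2 7, P3 5, P4 5 (total 25).
P1 receives 8.

8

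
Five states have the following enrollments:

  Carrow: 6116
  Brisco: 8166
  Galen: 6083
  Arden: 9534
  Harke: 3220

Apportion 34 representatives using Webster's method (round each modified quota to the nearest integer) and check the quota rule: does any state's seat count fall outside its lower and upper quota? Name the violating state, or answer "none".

none

Standard quotas: Carrow 6.279, Brisco 8.383, Galen 6.245, Arden 9.788, Harke 3.306.
Webster allocation: Carrow 6, Brisco 9, Galen 6, Arden 10, Harke 3.
Every allocation lies between the lower and upper quota.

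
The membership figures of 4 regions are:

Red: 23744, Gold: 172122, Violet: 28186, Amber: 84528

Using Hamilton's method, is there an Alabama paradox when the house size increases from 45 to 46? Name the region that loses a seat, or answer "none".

Red

At 45 seats: Red 4, Gold 25, Violet 4, Amber 12.
At 46 seats: Red 3, Gold 26, Violet 4, Amber 13.
Red drops from 4 to 3.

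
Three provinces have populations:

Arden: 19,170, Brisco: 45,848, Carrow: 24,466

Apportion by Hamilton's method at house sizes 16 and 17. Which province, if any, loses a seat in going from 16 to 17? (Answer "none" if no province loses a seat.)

Arden

At 16 seats: Arden 4, Brisco 8, Carrow 4.
At 17 seats: Arden 3, Brisco 9, Carrow 5.
Arden drops from 4 to 3.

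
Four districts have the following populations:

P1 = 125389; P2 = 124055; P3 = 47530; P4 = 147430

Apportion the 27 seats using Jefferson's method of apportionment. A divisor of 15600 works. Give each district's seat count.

With modified divisor 15600: modified quotas P1 8.038, P2 7.952, P3 3.047, P4 9.451.
Rounding down: P1 8, P2 7, P3 3, P4 9 (total 27).

P1 8, P2 7, P3 3, P4 9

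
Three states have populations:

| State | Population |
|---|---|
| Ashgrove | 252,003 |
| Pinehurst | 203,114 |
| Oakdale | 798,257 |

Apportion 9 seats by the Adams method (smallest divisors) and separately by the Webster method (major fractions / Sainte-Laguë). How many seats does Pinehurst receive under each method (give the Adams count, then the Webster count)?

2 and 1

Adams: Ashgrove 2, Pinehurst 2, Oakdale 5.
Webster: Ashgrove 2, Pinehurst 1, Oakdale 6.
Pinehurst gets 2 under Adams and 1 under Webster.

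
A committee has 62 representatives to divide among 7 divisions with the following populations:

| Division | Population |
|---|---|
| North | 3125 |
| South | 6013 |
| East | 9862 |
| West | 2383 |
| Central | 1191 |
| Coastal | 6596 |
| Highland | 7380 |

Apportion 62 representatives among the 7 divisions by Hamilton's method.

Standard divisor: 36550 ÷ 62 ≈ 589.516.
Standard quotas: North 5.3010, South 10.1999, East 16.7290, West 4.0423, Central 2.0203, Coastal 11.1888, Highland 12.5187.
Lower quotas: North 5, South 10, East 16, West 4, Central 2, Coastal 11, Highland 12 (sum 60, leaving 2 seats).
Remainders in descending order: East 0.7290, Highland 0.5187, North 0.3010, South 0.1999, Coastal 0.1888, West 0.0423, Central 0.0203.
The surplus seats go to East, Highland.

North 5, South 10, East 17, West 4, Central 2, Coastal 11, Highland 13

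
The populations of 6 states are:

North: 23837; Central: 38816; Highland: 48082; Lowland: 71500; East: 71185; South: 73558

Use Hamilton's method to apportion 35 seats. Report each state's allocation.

North 2; Central 4; Highland 5; Lowland 8; East 8; South 8

Total 326978; standard divisor 326978/35 ≈ 9342.229.
Standard quotas: North 2.5515, Central 4.1549, Highland 5.1467, Lowland 7.6534, East 7.6197, South 7.8737.
Lower quotas: North 2, Central 4, Highland 5, Lowland 7, East 7, South 7 (sum 32, leaving 3 seats).
Remainders in descending order: South 0.8737, Lowland 0.6534, East 0.6197, North 0.5515, Central 0.1549, Highland 0.1467.
The surplus seats go to South, Lowland, East.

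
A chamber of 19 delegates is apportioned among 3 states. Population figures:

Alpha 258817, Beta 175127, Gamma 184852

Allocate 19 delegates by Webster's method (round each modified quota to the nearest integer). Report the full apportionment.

Standard divisor 618796/19 ≈ 32568.211; standard quotas: Alpha 7.947, Beta 5.377, Gamma 5.676.
Rounding to the nearest integer gives Alpha 8, Beta 5, Gamma 6 — total 19, matching the house size, so no adjustment is needed.

Alpha: 8, Beta: 5, Gamma: 6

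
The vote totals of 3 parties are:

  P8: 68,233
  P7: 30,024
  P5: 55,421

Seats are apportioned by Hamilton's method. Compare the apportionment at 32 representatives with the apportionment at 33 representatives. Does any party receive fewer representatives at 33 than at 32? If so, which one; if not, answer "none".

none

At 32 seats: P8 14, P7 6, P5 12.
At 33 seats: P8 15, P7 6, P5 12.
No party's allocation decreased.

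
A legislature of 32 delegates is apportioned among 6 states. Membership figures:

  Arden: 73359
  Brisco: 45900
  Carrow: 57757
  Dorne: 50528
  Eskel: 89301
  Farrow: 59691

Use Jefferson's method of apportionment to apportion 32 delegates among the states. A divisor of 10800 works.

Arden 6; Brisco 4; Carrow 5; Dorne 4; Eskel 8; Farrow 5

With modified divisor 10800: modified quotas Arden 6.793, Brisco 4.250, Carrow 5.348, Dorne 4.679, Eskel 8.269, Farrow 5.527.
Rounding down: Arden 6, Brisco 4, Carrow 5, Dorne 4, Eskel 8, Farrow 5 (total 32).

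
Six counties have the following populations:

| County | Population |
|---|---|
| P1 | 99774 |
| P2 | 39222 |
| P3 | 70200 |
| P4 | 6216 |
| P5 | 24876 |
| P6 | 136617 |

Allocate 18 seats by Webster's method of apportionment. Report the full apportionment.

Standard divisor 376905/18 ≈ 20939.167; standard quotas: P1 4.765, P2 1.873, P3 3.353, P4 0.297, P5 1.188, P6 6.524.
Rounding to the nearest integer gives P1 5, P2 2, P3 3, P4 0, P5 1, P6 7 — total 18, matching the house size, so no adjustment is needed.

P1: 5, P2: 2, P3: 3, P4: 0, P5: 1, P6: 7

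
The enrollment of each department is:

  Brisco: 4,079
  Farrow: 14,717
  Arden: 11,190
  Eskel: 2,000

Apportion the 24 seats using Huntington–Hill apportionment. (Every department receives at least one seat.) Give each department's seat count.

Brisco=3, Farrow=11, Arden=8, Eskel=2

With divisor 1361: modified quotas Brisco 2.997, Farrow 10.813, Arden 8.222, Eskel 1.470.
Geometric-mean thresholds: Brisco √(2·3)=2.449, Farrow √(10·11)=10.488, Arden √(8·9)=8.485, Eskel √(1·2)=1.414.
Each quota rounded against its threshold gives Brisco 3, Farrow 11, Arden 8, Eskel 2 (total 24).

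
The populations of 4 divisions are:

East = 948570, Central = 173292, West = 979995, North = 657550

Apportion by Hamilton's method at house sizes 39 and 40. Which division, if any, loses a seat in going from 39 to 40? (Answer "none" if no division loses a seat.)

At 39 seats: East 13, Central 3, West 14, North 9.
At 40 seats: East 14, Central 2, West 14, North 10.
Central drops from 3 to 2.

Central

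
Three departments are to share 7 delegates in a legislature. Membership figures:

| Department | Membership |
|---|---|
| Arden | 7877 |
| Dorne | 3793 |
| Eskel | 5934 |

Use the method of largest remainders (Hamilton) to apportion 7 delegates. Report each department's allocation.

The standard divisor is 17604/7 ≈ 2514.857.
Standard quotas: Arden 3.1322, Dorne 1.5082, Eskel 2.3596.
Lower quotas: Arden 3, Dorne 1, Eskel 2 (sum 6, leaving 1 seat).
Remainders in descending order: Dorne 0.5082, Eskel 0.3596, Arden 0.1322.
Largest remainder: Dorne receives the extra seat.

Arden: 3; Dorne: 2; Eskel: 2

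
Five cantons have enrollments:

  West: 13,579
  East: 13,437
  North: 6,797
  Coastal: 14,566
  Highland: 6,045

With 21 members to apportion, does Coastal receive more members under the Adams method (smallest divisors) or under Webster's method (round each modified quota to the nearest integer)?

Webster

Adams: West 5, East 5, North 3, Coastal 5, Highland 3.
Webster: West 5, East 5, North 3, Coastal 6, Highland 2.
Coastal gets 5 under Adams and 6 under Webster.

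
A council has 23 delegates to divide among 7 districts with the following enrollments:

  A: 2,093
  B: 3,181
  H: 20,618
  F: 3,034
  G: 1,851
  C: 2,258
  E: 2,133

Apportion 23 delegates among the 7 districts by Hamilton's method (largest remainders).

The standard divisor is 35168/23 ≈ 1529.043.
Standard quotas: A 1.3688, B 2.0804, H 13.4842, F 1.9842, G 1.2106, C 1.4767, E 1.3950.
Lower quotas: A 1, B 2, H 13, F 1, G 1, C 1, E 1 (sum 20, leaving 3 seats).
Remainders in descending order: F 0.9842, H 0.4842, C 0.4767, E 0.3950, A 0.3688, G 0.2106, B 0.0804.
The surplus seats go to F, H, C.

A 1, B 2, H 14, F 2, G 1, C 2, E 1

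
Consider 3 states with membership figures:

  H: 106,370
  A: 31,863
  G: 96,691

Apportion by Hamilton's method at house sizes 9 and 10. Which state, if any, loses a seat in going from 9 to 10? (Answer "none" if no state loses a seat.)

none

At 9 seats: H 4, A 1, G 4.
At 10 seats: H 5, A 1, G 4.
No state's allocation decreased.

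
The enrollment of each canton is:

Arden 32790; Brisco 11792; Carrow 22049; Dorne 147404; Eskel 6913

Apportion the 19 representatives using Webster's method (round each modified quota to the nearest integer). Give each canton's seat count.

Standard divisor 220948/19 ≈ 11628.842; standard quotas: Arden 2.820, Brisco 1.014, Carrow 1.896, Dorne 12.676, Eskel 0.594.
Rounding to the nearest integer gives 3, 1, 2, 13, 1 = 20 seats, so the divisor must be adjusted.
With modified divisor 12300: modified quotas Arden 2.666, Brisco 0.959, Carrow 1.793, Dorne 11.984, Eskel 0.562.
Rounding to the nearest integer: Arden 3, Brisco 1, Carrow 2, Dorne 12, Eskel 1 (total 19).

Arden 3; Brisco 1; Carrow 2; Dorne 12; Eskel 1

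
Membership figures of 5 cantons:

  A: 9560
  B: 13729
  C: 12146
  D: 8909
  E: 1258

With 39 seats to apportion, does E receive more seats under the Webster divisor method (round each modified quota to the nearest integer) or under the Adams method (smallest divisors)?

Webster: A 8, B 12, C 10, D 8, E 1.
Adams: A 8, B 11, C 10, D 8, E 2.
E gets 1 under Webster and 2 under Adams.

Adams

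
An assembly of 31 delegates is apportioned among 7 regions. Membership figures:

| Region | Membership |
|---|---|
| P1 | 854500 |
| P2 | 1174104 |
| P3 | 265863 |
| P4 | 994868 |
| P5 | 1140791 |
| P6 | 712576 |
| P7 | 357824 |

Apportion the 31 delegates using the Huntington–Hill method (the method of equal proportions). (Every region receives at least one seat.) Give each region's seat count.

With divisor 181403: modified quotas P1 4.711, P2 6.472, P3 1.466, P4 5.484, P5 6.289, P6 3.928, P7 1.973.
Geometric-mean thresholds: P1 √(4·5)=4.472, P2 √(6·7)=6.481, P3 √(1·2)=1.414, P4 √(5·6)=5.477, P5 √(6·7)=6.481, P6 √(3·4)=3.464, P7 √(1·2)=1.414.
Each quota rounded against its threshold gives P1 5, P2 6, P3 2, P4 6, P5 6, P6 4, P7 2 (total 31).

P1: 5, P2: 6, P3: 2, P4: 6, P5: 6, P6: 4, P7: 2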